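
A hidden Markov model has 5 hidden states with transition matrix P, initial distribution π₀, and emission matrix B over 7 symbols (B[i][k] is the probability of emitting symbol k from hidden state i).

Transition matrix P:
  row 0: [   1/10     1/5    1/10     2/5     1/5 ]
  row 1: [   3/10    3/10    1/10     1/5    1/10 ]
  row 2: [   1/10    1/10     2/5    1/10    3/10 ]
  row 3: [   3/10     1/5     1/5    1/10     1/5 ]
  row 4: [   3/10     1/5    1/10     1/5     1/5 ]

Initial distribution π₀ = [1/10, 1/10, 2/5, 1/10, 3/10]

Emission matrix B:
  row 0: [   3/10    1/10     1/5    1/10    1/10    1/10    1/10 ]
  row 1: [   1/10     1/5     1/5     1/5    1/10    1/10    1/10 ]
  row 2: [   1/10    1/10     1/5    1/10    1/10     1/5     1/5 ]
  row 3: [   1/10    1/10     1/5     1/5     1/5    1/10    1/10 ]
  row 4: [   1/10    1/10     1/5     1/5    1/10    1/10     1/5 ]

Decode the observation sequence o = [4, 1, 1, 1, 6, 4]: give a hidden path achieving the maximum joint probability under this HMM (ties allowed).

t=0: δ = [1.000e-02, 1.000e-02, 4.000e-02, 2.000e-02, 3.000e-02]  (obs o_0=4)
t=1: δ = [9.000e-04, 1.200e-03, 1.600e-03, 6.000e-04, 1.200e-03]  ψ = [4, 4, 2, 4, 2]  (obs o_1=1)
t=2: δ = [3.600e-05, 7.200e-05, 6.400e-05, 3.600e-05, 4.800e-05]  ψ = [1, 1, 2, 0, 2]  (obs o_2=1)
t=3: δ = [2.160e-06, 4.320e-06, 2.560e-06, 1.440e-06, 1.920e-06]  ψ = [1, 1, 2, 0, 2]  (obs o_3=1)
t=4: δ = [1.296e-07, 1.296e-07, 2.048e-07, 8.640e-08, 1.536e-07]  ψ = [1, 1, 2, 0, 2]  (obs o_4=6)
t=5: δ = [4.608e-09, 3.888e-09, 8.192e-09, 1.037e-08, 6.144e-09]  ψ = [4, 1, 2, 0, 2]  (obs o_5=4)
backtrack: best end state = 3; path = [4, 1, 1, 1, 0, 3]

path = [4, 1, 1, 1, 0, 3]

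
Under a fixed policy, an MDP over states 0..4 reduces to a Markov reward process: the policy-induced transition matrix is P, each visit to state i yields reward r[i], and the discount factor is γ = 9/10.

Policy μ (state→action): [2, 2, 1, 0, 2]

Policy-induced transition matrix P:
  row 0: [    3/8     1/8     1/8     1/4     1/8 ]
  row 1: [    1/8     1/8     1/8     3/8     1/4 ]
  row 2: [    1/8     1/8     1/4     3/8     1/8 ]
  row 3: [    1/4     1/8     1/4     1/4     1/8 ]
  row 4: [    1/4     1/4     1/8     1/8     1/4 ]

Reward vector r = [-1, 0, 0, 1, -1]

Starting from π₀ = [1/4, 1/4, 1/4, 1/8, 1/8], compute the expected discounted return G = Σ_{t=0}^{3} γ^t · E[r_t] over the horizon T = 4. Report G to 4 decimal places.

t=0: π = [0.2500, 0.2500, 0.2500, 0.1250, 0.1250], E[r] = -0.2500, γ^t·E[r] = -0.250000, running G = -0.250000
t=1: π = [0.2188, 0.1406, 0.1719, 0.2969, 0.1719], E[r] = -0.0938, γ^t·E[r] = -0.084375, running G = -0.334375
t=2: π = [0.2383, 0.1465, 0.1836, 0.2676, 0.1641], E[r] = -0.1348, γ^t·E[r] = -0.109160, running G = -0.443535
t=3: π = [0.2385, 0.1455, 0.1814, 0.2708, 0.1638], E[r] = -0.1316, γ^t·E[r] = -0.095930, running G = -0.539466

G = -0.5395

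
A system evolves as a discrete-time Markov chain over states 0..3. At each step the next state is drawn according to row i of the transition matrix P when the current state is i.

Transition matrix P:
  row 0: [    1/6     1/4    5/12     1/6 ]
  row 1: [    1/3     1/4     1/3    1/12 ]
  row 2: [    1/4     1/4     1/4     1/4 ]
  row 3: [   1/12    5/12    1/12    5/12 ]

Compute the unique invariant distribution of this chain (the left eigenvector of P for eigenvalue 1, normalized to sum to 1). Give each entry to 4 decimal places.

π = [0.2189, 0.2868, 0.2736, 0.2208]

Balance equations π_j = Σ_i π_i·P[i][j]:
  π_0 = 1/6·π_0 + 1/3·π_1 + 1/4·π_2 + 1/12·π_3
  π_1 = 1/4·π_0 + 1/4·π_1 + 1/4·π_2 + 5/12·π_3
  π_2 = 5/12·π_0 + 1/3·π_1 + 1/4·π_2 + 1/12·π_3
  normalize: π_0 + π_1 + π_2 + π_3 = 1
Solving the linear system gives exactly π = [58/265, 76/265, 29/106, 117/530].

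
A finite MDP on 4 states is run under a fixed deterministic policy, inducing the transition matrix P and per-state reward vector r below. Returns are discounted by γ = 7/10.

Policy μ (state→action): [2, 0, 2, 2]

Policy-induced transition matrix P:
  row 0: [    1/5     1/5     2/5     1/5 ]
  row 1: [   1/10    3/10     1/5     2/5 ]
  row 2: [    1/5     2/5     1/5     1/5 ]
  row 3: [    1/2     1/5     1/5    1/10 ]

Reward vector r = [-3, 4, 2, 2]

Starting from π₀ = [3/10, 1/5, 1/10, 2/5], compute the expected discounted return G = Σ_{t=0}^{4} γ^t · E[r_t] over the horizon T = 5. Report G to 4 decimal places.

G = 3.0463

t=0: π = [0.3000, 0.2000, 0.1000, 0.4000], E[r] = 0.9000, γ^t·E[r] = 0.900000, running G = 0.900000
t=1: π = [0.3000, 0.2400, 0.2600, 0.2000], E[r] = 0.9800, γ^t·E[r] = 0.686000, running G = 1.586000
t=2: π = [0.2360, 0.2760, 0.2600, 0.2280], E[r] = 1.3720, γ^t·E[r] = 0.672280, running G = 2.258280
t=3: π = [0.2408, 0.2796, 0.2472, 0.2324], E[r] = 1.3552, γ^t·E[r] = 0.464834, running G = 2.723114
t=4: π = [0.2418, 0.2774, 0.2482, 0.2327], E[r] = 1.3460, γ^t·E[r] = 0.323175, running G = 3.046288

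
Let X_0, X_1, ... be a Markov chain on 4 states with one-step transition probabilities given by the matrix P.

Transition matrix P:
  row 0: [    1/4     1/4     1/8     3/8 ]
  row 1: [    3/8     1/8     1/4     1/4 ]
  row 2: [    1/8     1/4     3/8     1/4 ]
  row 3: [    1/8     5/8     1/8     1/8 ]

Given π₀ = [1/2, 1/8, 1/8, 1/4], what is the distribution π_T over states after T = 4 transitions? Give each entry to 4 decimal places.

π = [0.2295, 0.3057, 0.2168, 0.2480]

t=0: π = [0.5000, 0.1250, 0.1250, 0.2500]
t=1: π = [0.2188, 0.3281, 0.1719, 0.2813]
t=2: π = [0.2344, 0.3145, 0.2090, 0.2422]
t=3: π = [0.2329, 0.3015, 0.2166, 0.2490]
t=4: π = [0.2295, 0.3057, 0.2168, 0.2480]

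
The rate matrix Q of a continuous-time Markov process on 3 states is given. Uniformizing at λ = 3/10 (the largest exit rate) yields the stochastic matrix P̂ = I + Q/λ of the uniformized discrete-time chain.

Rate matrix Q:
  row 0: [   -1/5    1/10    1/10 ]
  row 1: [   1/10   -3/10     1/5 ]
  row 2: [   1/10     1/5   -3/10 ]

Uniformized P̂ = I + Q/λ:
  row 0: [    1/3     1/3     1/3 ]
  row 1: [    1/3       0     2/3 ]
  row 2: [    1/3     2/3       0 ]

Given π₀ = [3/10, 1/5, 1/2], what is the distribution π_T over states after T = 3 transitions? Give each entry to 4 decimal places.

t=0: π = [0.3000, 0.2000, 0.5000]
t=1: π = [0.3333, 0.4333, 0.2333]
t=2: π = [0.3333, 0.2667, 0.4000]
t=3: π = [0.3333, 0.3778, 0.2889]

π = [0.3333, 0.3778, 0.2889]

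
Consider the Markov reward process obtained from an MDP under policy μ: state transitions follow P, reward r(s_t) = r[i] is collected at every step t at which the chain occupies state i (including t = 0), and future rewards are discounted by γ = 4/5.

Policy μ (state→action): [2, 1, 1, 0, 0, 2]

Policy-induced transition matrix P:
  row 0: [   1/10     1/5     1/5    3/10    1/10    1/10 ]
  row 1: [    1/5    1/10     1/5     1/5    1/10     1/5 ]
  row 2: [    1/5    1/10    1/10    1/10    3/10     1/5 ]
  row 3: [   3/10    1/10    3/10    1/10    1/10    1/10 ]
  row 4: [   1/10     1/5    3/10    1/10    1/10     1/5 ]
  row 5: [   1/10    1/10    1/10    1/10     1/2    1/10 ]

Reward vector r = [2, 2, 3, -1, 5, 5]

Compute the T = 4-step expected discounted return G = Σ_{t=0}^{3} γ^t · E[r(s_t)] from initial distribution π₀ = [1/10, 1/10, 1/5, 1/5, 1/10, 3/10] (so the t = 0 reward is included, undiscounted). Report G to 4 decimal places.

t=0: π = [0.1000, 0.1000, 0.2000, 0.2000, 0.1000, 0.3000], E[r] = 2.8000, γ^t·E[r] = 2.800000, running G = 2.800000
t=1: π = [0.1700, 0.1200, 0.1800, 0.1300, 0.2600, 0.1400], E[r] = 2.9900, γ^t·E[r] = 2.392000, running G = 5.192000
t=2: π = [0.1560, 0.1430, 0.2070, 0.1460, 0.1920, 0.1560], E[r] = 2.8130, γ^t·E[r] = 1.800320, running G = 6.992320
t=3: π = [0.1642, 0.1348, 0.1975, 0.1455, 0.2038, 0.1542], E[r] = 2.8350, γ^t·E[r] = 1.451520, running G = 8.443840

G = 8.4438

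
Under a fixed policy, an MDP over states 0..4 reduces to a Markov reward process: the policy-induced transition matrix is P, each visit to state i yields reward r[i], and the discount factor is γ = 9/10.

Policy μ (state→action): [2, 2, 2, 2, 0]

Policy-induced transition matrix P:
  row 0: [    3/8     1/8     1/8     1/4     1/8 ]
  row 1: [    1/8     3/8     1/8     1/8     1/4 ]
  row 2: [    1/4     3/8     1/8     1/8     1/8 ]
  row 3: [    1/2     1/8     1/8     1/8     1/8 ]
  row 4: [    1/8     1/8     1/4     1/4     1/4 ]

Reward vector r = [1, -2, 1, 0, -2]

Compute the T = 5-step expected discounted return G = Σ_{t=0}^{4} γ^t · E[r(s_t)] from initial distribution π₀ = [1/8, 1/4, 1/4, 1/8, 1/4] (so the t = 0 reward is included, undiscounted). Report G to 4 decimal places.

G = -1.8802

t=0: π = [0.1250, 0.2500, 0.2500, 0.1250, 0.2500], E[r] = -0.6250, γ^t·E[r] = -0.625000, running G = -0.625000
t=1: π = [0.2344, 0.2500, 0.1563, 0.1719, 0.1875], E[r] = -0.4844, γ^t·E[r] = -0.435938, running G = -1.060938
t=2: π = [0.2676, 0.2266, 0.1484, 0.1777, 0.1797], E[r] = -0.3965, γ^t·E[r] = -0.321152, running G = -1.382090
t=3: π = [0.2771, 0.2188, 0.1475, 0.1809, 0.1758], E[r] = -0.3645, γ^t·E[r] = -0.265722, running G = -1.647812
t=4: π = [0.2805, 0.2166, 0.1470, 0.1816, 0.1743], E[r] = -0.3542, γ^t·E[r] = -0.232402, running G = -1.880214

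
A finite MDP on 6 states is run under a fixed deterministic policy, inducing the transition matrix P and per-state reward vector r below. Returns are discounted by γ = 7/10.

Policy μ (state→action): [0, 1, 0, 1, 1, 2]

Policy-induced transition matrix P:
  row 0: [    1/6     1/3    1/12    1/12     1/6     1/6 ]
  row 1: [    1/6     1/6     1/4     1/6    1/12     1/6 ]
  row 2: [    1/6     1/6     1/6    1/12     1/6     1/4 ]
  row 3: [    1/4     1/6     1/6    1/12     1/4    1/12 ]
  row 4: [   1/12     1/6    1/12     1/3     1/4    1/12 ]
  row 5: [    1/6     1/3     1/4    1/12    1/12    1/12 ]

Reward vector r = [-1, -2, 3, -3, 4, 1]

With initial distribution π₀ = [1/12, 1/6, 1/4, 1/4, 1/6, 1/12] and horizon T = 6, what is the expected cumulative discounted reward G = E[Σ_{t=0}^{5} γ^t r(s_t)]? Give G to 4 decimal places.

t=0: π = [0.0833, 0.1667, 0.2500, 0.2500, 0.1667, 0.0833], E[r] = 0.3333, γ^t·E[r] = 0.333333, running G = 0.333333
t=1: π = [0.1736, 0.1944, 0.1667, 0.1389, 0.1806, 0.1458], E[r] = 0.3889, γ^t·E[r] = 0.272222, running G = 0.605556
t=2: π = [0.1632, 0.2199, 0.1655, 0.1447, 0.1649, 0.1418], E[r] = 0.2610, γ^t·E[r] = 0.127888, running G = 0.733443
t=3: π = [0.1650, 0.2175, 0.1695, 0.1429, 0.1623, 0.1428], E[r] = 0.2719, γ^t·E[r] = 0.093260, running G = 0.826703
t=4: π = [0.1650, 0.2180, 0.1694, 0.1420, 0.1621, 0.1435], E[r] = 0.2729, γ^t·E[r] = 0.065522, running G = 0.892225
t=5: π = [0.1650, 0.2181, 0.1695, 0.1420, 0.1619, 0.1435], E[r] = 0.2724, γ^t·E[r] = 0.045785, running G = 0.938010

G = 0.9380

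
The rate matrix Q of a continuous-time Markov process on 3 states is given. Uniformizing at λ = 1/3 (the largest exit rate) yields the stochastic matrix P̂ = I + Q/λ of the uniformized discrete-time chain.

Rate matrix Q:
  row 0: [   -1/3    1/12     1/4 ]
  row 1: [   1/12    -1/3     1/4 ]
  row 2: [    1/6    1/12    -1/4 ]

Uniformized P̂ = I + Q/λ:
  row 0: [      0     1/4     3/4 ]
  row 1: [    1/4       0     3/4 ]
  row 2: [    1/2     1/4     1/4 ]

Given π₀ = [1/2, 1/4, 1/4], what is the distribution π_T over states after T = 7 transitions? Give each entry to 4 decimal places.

t=0: π = [0.5000, 0.2500, 0.2500]
t=1: π = [0.1875, 0.1875, 0.6250]
t=2: π = [0.3594, 0.2031, 0.4375]
t=3: π = [0.2695, 0.1992, 0.5313]
t=4: π = [0.3154, 0.2002, 0.4844]
t=5: π = [0.2922, 0.2000, 0.5078]
t=6: π = [0.3039, 0.2000, 0.4961]
t=7: π = [0.2980, 0.2000, 0.5020]

π = [0.2980, 0.2000, 0.5020]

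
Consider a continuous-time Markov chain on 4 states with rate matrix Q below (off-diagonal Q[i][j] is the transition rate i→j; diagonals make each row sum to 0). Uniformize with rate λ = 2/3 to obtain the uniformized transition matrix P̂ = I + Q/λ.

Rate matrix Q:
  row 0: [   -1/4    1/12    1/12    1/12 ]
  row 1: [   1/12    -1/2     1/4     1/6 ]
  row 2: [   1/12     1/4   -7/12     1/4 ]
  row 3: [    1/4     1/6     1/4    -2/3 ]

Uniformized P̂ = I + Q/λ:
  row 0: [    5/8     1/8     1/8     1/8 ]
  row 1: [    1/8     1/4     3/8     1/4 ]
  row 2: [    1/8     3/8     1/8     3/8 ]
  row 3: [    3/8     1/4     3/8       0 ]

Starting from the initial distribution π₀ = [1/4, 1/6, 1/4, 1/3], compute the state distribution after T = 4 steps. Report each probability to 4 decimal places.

π = [0.3424, 0.2367, 0.2311, 0.1898]

t=0: π = [0.2500, 0.1667, 0.2500, 0.3333]
t=1: π = [0.3333, 0.2500, 0.2500, 0.1667]
t=2: π = [0.3333, 0.2396, 0.2292, 0.1979]
t=3: π = [0.3411, 0.2370, 0.2344, 0.1875]
t=4: π = [0.3424, 0.2367, 0.2311, 0.1898]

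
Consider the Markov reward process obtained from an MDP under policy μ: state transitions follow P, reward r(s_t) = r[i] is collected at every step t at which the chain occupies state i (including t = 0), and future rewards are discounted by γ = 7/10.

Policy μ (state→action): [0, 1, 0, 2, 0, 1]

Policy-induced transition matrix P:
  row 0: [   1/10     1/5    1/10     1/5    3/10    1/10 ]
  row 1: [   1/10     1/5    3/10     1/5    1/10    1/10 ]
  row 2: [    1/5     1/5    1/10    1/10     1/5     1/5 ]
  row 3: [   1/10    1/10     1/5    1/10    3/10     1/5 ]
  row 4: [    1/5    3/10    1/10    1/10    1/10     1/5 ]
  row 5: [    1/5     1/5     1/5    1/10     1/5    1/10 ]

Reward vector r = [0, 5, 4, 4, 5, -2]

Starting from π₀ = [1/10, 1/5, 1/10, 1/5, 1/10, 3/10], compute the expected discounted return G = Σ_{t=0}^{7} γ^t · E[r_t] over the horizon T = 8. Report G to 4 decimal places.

G = 8.3271

t=0: π = [0.1000, 0.2000, 0.1000, 0.2000, 0.1000, 0.3000], E[r] = 2.1000, γ^t·E[r] = 2.100000, running G = 2.100000
t=1: π = [0.1500, 0.1900, 0.1900, 0.1300, 0.2000, 0.1400], E[r] = 2.9500, γ^t·E[r] = 2.065000, running G = 4.165000
t=2: π = [0.1530, 0.2070, 0.1650, 0.1340, 0.1890, 0.1520], E[r] = 2.8720, γ^t·E[r] = 1.407280, running G = 5.572280
t=3: π = [0.1506, 0.2055, 0.1700, 0.1360, 0.1891, 0.1488], E[r] = 2.8994, γ^t·E[r] = 0.994494, running G = 6.566774
t=4: π = [0.1508, 0.2053, 0.1696, 0.1356, 0.1892, 0.1495], E[r] = 2.8943, γ^t·E[r] = 0.694919, running G = 7.261693
t=5: π = [0.1508, 0.2054, 0.1696, 0.1356, 0.1892, 0.1494], E[r] = 2.8946, γ^t·E[r] = 0.486495, running G = 7.748188
t=6: π = [0.1508, 0.2054, 0.1696, 0.1356, 0.1892, 0.1494], E[r] = 2.8946, γ^t·E[r] = 0.340552, running G = 8.088740
t=7: π = [0.1508, 0.2054, 0.1696, 0.1356, 0.1892, 0.1494], E[r] = 2.8946, γ^t·E[r] = 0.238386, running G = 8.327126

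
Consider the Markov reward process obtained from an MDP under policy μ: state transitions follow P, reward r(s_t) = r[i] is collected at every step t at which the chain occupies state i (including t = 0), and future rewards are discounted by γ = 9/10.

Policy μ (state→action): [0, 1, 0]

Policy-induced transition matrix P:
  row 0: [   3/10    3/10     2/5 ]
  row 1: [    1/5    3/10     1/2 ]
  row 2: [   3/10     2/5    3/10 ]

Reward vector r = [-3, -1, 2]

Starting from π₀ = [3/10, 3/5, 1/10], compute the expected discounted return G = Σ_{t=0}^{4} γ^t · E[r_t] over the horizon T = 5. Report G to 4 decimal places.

G = -2.2044

t=0: π = [0.3000, 0.6000, 0.1000], E[r] = -1.3000, γ^t·E[r] = -1.300000, running G = -1.300000
t=1: π = [0.2400, 0.3100, 0.4500], E[r] = -0.1300, γ^t·E[r] = -0.117000, running G = -1.417000
t=2: π = [0.2690, 0.3450, 0.3860], E[r] = -0.3800, γ^t·E[r] = -0.307800, running G = -1.724800
t=3: π = [0.2655, 0.3386, 0.3959], E[r] = -0.3433, γ^t·E[r] = -0.250266, running G = -1.975066
t=4: π = [0.2661, 0.3396, 0.3943], E[r] = -0.3495, γ^t·E[r] = -0.229287, running G = -2.204353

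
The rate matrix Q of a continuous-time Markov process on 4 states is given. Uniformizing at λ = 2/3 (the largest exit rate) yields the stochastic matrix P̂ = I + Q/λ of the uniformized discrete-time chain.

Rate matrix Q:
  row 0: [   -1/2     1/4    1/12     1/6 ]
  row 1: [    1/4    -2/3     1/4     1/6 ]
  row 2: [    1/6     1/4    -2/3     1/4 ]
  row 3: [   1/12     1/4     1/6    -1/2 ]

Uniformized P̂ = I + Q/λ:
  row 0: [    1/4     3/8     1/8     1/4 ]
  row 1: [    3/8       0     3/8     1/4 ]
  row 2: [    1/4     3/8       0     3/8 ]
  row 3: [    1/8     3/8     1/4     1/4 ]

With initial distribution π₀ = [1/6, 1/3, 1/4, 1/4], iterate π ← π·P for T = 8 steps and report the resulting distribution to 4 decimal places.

t=0: π = [0.1667, 0.3333, 0.2500, 0.2500]
t=1: π = [0.2604, 0.2500, 0.2083, 0.2813]
t=2: π = [0.2461, 0.2813, 0.1966, 0.2760]
t=3: π = [0.2507, 0.2695, 0.2052, 0.2746]
t=4: π = [0.2494, 0.2739, 0.2010, 0.2757]
t=5: π = [0.2498, 0.2723, 0.2028, 0.2751]
t=6: π = [0.2496, 0.2729, 0.2021, 0.2754]
t=7: π = [0.2497, 0.2727, 0.2024, 0.2753]
t=8: π = [0.2497, 0.2728, 0.2023, 0.2753]

π = [0.2497, 0.2728, 0.2023, 0.2753]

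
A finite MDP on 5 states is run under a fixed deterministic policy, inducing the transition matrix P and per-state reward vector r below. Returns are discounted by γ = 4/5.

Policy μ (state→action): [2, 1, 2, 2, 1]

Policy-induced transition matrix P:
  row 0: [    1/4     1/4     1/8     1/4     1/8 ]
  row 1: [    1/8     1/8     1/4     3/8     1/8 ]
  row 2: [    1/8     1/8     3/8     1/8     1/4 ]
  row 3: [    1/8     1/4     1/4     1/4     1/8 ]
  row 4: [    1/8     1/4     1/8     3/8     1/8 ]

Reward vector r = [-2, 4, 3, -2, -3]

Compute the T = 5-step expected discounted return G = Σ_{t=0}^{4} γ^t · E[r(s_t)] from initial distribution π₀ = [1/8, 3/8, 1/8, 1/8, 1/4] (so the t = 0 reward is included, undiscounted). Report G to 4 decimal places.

G = 1.0630

t=0: π = [0.1250, 0.3750, 0.1250, 0.1250, 0.2500], E[r] = 0.6250, γ^t·E[r] = 0.625000, running G = 0.625000
t=1: π = [0.1406, 0.1875, 0.2188, 0.3125, 0.1406], E[r] = 0.0781, γ^t·E[r] = 0.062500, running G = 0.687500
t=2: π = [0.1426, 0.1992, 0.2422, 0.2637, 0.1523], E[r] = 0.2539, γ^t·E[r] = 0.162500, running G = 0.850000
t=3: π = [0.1428, 0.1948, 0.2434, 0.2637, 0.1553], E[r] = 0.2307, γ^t·E[r] = 0.118125, running G = 0.968125
t=4: π = [0.1429, 0.1952, 0.2432, 0.2633, 0.1554], E[r] = 0.2317, γ^t·E[r] = 0.094913, running G = 1.063038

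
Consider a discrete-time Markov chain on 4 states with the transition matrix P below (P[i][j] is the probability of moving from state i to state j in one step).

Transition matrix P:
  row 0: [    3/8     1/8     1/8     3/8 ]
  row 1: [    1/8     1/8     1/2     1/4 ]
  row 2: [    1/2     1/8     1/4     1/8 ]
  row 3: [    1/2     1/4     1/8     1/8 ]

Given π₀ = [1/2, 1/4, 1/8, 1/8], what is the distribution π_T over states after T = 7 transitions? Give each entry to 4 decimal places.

t=0: π = [0.5000, 0.2500, 0.1250, 0.1250]
t=1: π = [0.3438, 0.1406, 0.2344, 0.2813]
t=2: π = [0.4043, 0.1602, 0.2070, 0.2285]
t=3: π = [0.3894, 0.1536, 0.2109, 0.2461]
t=4: π = [0.3937, 0.1558, 0.2090, 0.2415]
t=5: π = [0.3924, 0.1552, 0.2095, 0.2429]
t=6: π = [0.3928, 0.1554, 0.2094, 0.2425]
t=7: π = [0.3926, 0.1553, 0.2094, 0.2426]

π = [0.3926, 0.1553, 0.2094, 0.2426]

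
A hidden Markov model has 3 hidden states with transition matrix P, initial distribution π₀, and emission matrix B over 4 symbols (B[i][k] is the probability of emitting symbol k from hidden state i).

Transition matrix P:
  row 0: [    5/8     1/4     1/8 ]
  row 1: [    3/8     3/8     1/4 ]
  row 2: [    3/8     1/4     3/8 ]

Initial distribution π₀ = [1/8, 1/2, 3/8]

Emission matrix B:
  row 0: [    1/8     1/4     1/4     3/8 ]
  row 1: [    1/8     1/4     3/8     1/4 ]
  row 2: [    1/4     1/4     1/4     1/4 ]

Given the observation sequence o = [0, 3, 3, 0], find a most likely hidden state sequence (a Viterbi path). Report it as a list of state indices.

path = [2, 0, 0, 0]

t=0: δ = [1.562e-02, 6.250e-02, 9.375e-02]  (obs o_0=0)
t=1: δ = [1.318e-02, 5.859e-03, 8.789e-03]  ψ = [2, 1, 2]  (obs o_1=3)
t=2: δ = [3.090e-03, 8.240e-04, 8.240e-04]  ψ = [0, 0, 2]  (obs o_2=3)
t=3: δ = [2.414e-04, 9.656e-05, 9.656e-05]  ψ = [0, 0, 0]  (obs o_3=0)
backtrack: best end state = 0; path = [2, 0, 0, 0]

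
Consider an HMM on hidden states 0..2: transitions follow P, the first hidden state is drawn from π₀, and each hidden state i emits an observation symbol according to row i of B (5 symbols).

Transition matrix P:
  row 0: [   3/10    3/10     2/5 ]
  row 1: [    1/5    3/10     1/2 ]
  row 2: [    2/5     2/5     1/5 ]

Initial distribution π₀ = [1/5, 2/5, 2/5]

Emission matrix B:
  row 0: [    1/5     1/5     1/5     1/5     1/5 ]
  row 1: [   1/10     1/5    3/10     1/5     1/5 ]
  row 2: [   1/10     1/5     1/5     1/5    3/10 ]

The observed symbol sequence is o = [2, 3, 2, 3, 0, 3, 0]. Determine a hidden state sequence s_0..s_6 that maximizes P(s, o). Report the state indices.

t=0: δ = [4.000e-02, 1.200e-01, 8.000e-02]  (obs o_0=2)
t=1: δ = [6.400e-03, 7.200e-03, 1.200e-02]  ψ = [2, 1, 1]  (obs o_1=3)
t=2: δ = [9.600e-04, 1.440e-03, 7.200e-04]  ψ = [2, 2, 1]  (obs o_2=2)
t=3: δ = [5.760e-05, 8.640e-05, 1.440e-04]  ψ = [0, 1, 1]  (obs o_3=3)
t=4: δ = [1.152e-05, 5.760e-06, 4.320e-06]  ψ = [2, 2, 1]  (obs o_4=0)
t=5: δ = [6.912e-07, 6.912e-07, 9.216e-07]  ψ = [0, 0, 0]  (obs o_5=3)
t=6: δ = [7.373e-08, 3.686e-08, 3.456e-08]  ψ = [2, 2, 1]  (obs o_6=0)
backtrack: best end state = 0; path = [1, 2, 1, 2, 0, 2, 0]

path = [1, 2, 1, 2, 0, 2, 0]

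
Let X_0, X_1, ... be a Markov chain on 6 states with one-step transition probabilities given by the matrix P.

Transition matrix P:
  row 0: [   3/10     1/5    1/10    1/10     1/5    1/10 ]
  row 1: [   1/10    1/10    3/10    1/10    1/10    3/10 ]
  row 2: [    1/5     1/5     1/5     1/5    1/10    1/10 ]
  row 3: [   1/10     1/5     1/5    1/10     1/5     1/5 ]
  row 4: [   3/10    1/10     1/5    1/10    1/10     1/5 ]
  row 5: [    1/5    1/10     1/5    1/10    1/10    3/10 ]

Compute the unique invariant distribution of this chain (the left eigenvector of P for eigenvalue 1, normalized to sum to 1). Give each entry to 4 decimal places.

Balance equations π_j = Σ_i π_i·P[i][j]:
  π_0 = 3/10·π_0 + 1/10·π_1 + 1/5·π_2 + 1/10·π_3 + 3/10·π_4 + 1/5·π_5
  π_1 = 1/5·π_0 + 1/10·π_1 + 1/5·π_2 + 1/5·π_3 + 1/10·π_4 + 1/10·π_5
  π_2 = 1/10·π_0 + 3/10·π_1 + 1/5·π_2 + 1/5·π_3 + 1/5·π_4 + 1/5·π_5
  π_3 = 1/10·π_0 + 1/10·π_1 + 1/5·π_2 + 1/10·π_3 + 1/10·π_4 + 1/10·π_5
  π_4 = 1/5·π_0 + 1/10·π_1 + 1/10·π_2 + 1/5·π_3 + 1/10·π_4 + 1/10·π_5
  normalize: π_0 + π_1 + π_2 + π_3 + π_4 + π_5 = 1
Solving the linear system gives exactly π = [2041/9870, 1501/9870, 64/329, 393/3290, 187/1410, 64/329].

π = [0.2068, 0.1521, 0.1945, 0.1195, 0.1326, 0.1945]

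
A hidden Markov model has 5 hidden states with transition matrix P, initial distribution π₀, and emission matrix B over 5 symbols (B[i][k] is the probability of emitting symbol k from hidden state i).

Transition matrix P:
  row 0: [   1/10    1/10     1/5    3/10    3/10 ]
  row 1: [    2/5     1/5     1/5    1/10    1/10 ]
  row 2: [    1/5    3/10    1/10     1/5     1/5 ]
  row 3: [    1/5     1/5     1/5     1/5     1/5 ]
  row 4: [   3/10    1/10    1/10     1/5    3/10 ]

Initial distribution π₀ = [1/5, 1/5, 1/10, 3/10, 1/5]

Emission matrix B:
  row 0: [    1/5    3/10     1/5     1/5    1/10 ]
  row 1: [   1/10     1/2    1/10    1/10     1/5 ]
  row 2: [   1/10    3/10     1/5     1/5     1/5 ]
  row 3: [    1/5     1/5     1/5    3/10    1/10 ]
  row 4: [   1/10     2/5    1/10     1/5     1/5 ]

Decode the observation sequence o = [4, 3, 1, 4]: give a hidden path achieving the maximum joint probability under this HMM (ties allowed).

t=0: δ = [2.000e-02, 4.000e-02, 2.000e-02, 3.000e-02, 4.000e-02]  (obs o_0=4)
t=1: δ = [3.200e-03, 8.000e-04, 1.600e-03, 2.400e-03, 2.400e-03]  ψ = [1, 1, 1, 4, 4]  (obs o_1=3)
t=2: δ = [2.160e-04, 2.400e-04, 1.920e-04, 1.920e-04, 3.840e-04]  ψ = [4, 2, 0, 0, 0]  (obs o_2=1)
t=3: δ = [1.152e-05, 1.152e-05, 9.600e-06, 7.680e-06, 2.304e-05]  ψ = [4, 2, 1, 4, 4]  (obs o_3=4)
backtrack: best end state = 4; path = [1, 0, 4, 4]

path = [1, 0, 4, 4]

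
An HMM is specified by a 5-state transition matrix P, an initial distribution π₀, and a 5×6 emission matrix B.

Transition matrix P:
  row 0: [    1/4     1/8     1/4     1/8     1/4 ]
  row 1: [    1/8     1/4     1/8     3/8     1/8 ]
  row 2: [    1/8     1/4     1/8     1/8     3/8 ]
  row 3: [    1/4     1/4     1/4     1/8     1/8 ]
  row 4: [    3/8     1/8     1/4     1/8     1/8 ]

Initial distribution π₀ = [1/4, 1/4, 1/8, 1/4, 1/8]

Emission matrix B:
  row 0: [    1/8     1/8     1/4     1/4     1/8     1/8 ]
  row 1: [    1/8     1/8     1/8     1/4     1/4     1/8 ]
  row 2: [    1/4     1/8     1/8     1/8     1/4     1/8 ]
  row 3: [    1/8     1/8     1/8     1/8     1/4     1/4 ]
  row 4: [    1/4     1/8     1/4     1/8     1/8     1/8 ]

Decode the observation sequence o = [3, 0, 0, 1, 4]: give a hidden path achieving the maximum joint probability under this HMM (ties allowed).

t=0: δ = [6.250e-02, 6.250e-02, 1.562e-02, 3.125e-02, 1.562e-02]  (obs o_0=3)
t=1: δ = [1.953e-03, 1.953e-03, 3.906e-03, 2.930e-03, 3.906e-03]  ψ = [0, 1, 0, 1, 0]  (obs o_1=0)
t=2: δ = [1.831e-04, 1.221e-04, 2.441e-04, 9.155e-05, 3.662e-04]  ψ = [4, 2, 4, 1, 2]  (obs o_2=0)
t=3: δ = [1.717e-05, 7.629e-06, 1.144e-05, 5.722e-06, 1.144e-05]  ψ = [4, 2, 4, 1, 2]  (obs o_3=1)
t=4: δ = [5.364e-07, 7.153e-07, 1.073e-06, 7.153e-07, 5.364e-07]  ψ = [0, 2, 0, 1, 0]  (obs o_4=4)
backtrack: best end state = 2; path = [0, 2, 4, 0, 2]

path = [0, 2, 4, 0, 2]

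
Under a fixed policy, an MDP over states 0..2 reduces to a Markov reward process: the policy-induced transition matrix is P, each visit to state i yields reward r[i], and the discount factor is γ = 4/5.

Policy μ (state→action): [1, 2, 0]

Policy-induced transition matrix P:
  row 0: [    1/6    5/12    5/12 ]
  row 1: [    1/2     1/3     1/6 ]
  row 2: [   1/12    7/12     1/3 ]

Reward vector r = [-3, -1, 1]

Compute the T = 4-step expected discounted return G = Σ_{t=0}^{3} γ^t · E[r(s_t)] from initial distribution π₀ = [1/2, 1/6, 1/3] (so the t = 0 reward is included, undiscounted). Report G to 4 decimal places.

G = -3.0678

t=0: π = [0.5000, 0.1667, 0.3333], E[r] = -1.3333, γ^t·E[r] = -1.333333, running G = -1.333333
t=1: π = [0.1944, 0.4583, 0.3472], E[r] = -0.6944, γ^t·E[r] = -0.555556, running G = -1.888889
t=2: π = [0.2905, 0.4363, 0.2731], E[r] = -1.0347, γ^t·E[r] = -0.662222, running G = -2.551111
t=3: π = [0.2894, 0.4258, 0.2848], E[r] = -1.0091, γ^t·E[r] = -0.516642, running G = -3.067753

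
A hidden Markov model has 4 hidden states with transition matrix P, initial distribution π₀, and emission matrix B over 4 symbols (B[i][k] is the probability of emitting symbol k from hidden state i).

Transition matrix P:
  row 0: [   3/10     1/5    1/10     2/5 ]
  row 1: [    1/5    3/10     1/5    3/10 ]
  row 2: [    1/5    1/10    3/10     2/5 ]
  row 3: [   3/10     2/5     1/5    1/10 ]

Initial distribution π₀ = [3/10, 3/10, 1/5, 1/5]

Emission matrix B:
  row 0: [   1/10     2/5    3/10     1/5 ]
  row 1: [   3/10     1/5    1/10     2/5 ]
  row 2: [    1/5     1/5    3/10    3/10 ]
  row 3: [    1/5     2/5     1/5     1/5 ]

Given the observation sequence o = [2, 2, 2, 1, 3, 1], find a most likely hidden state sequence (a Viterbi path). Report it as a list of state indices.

path = [0, 0, 0, 3, 1, 3]

t=0: δ = [9.000e-02, 3.000e-02, 6.000e-02, 4.000e-02]  (obs o_0=2)
t=1: δ = [8.100e-03, 1.800e-03, 5.400e-03, 7.200e-03]  ψ = [0, 0, 2, 0]  (obs o_1=2)
t=2: δ = [7.290e-04, 2.880e-04, 4.860e-04, 6.480e-04]  ψ = [0, 3, 2, 0]  (obs o_2=2)
t=3: δ = [8.748e-05, 5.184e-05, 2.916e-05, 1.166e-04]  ψ = [0, 3, 2, 0]  (obs o_3=1)
t=4: δ = [6.998e-06, 1.866e-05, 6.998e-06, 6.998e-06]  ψ = [3, 3, 3, 0]  (obs o_4=3)
t=5: δ = [1.493e-06, 1.120e-06, 7.465e-07, 2.239e-06]  ψ = [1, 1, 1, 1]  (obs o_5=1)
backtrack: best end state = 3; path = [0, 0, 0, 3, 1, 3]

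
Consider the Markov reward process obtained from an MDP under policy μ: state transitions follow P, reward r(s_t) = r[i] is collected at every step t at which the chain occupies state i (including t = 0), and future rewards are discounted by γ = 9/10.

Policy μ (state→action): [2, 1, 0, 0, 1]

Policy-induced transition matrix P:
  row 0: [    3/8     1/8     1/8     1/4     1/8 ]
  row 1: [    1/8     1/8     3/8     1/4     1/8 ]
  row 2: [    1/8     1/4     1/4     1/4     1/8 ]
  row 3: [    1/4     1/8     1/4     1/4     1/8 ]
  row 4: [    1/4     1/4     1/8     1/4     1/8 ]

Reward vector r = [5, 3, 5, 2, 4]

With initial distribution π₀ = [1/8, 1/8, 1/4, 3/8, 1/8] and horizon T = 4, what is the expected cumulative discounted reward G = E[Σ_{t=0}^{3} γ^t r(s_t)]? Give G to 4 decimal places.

G = 12.7295

t=0: π = [0.1250, 0.1250, 0.2500, 0.3750, 0.1250], E[r] = 3.5000, γ^t·E[r] = 3.500000, running G = 3.500000
t=1: π = [0.2188, 0.1719, 0.2344, 0.2500, 0.1250], E[r] = 3.7813, γ^t·E[r] = 3.403125, running G = 6.903125
t=2: π = [0.2266, 0.1699, 0.2285, 0.2500, 0.1250], E[r] = 3.7852, γ^t·E[r] = 3.065977, running G = 9.969102
t=3: π = [0.2285, 0.1692, 0.2273, 0.2500, 0.1250], E[r] = 3.7866, γ^t·E[r] = 2.760447, running G = 12.729548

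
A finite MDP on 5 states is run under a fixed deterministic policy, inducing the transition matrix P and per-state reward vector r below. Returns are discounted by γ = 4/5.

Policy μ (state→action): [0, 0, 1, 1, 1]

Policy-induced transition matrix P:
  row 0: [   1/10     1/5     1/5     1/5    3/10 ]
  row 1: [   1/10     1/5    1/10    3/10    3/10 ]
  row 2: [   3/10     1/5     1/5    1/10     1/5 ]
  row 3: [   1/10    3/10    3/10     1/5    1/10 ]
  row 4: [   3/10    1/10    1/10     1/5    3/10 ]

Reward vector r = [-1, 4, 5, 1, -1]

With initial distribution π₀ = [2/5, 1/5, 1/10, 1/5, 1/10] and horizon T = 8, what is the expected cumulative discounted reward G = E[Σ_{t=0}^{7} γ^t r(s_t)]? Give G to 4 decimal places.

t=0: π = [0.4000, 0.2000, 0.1000, 0.2000, 0.1000], E[r] = 1.0000, γ^t·E[r] = 1.000000, running G = 1.000000
t=1: π = [0.1400, 0.2100, 0.1900, 0.2100, 0.2500], E[r] = 1.6100, γ^t·E[r] = 1.288000, running G = 2.288000
t=2: π = [0.1880, 0.1960, 0.1750, 0.2020, 0.2390], E[r] = 1.4340, γ^t·E[r] = 0.917760, running G = 3.205760
t=3: π = [0.1828, 0.1963, 0.1767, 0.2021, 0.2421], E[r] = 1.4459, γ^t·E[r] = 0.740301, running G = 3.946061
t=4: π = [0.1838, 0.1960, 0.1764, 0.2020, 0.2419], E[r] = 1.4421, γ^t·E[r] = 0.590701, running G = 4.536761
t=5: π = [0.1837, 0.1960, 0.1764, 0.2020, 0.2420], E[r] = 1.4424, γ^t·E[r] = 0.472639, running G = 5.009401
t=6: π = [0.1837, 0.1960, 0.1764, 0.2020, 0.2420], E[r] = 1.4423, γ^t·E[r] = 0.378092, running G = 5.387493
t=7: π = [0.1837, 0.1960, 0.1764, 0.2020, 0.2420], E[r] = 1.4423, γ^t·E[r] = 0.302475, running G = 5.689968

G = 5.6900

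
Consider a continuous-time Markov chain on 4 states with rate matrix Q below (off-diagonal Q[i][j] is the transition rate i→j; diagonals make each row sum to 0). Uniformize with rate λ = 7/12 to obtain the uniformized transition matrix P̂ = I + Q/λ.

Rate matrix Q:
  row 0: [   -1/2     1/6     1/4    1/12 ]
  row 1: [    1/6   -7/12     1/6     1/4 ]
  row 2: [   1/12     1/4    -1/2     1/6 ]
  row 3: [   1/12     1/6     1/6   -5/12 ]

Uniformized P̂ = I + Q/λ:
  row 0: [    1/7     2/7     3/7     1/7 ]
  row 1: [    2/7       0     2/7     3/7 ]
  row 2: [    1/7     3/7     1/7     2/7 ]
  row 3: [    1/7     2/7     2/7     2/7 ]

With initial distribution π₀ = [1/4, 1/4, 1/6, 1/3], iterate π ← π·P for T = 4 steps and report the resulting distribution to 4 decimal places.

t=0: π = [0.2500, 0.2500, 0.1667, 0.3333]
t=1: π = [0.1786, 0.2381, 0.2976, 0.2857]
t=2: π = [0.1769, 0.2602, 0.2687, 0.2942]
t=3: π = [0.1800, 0.2498, 0.2726, 0.2976]
t=4: π = [0.1785, 0.2533, 0.2725, 0.2957]

π = [0.1785, 0.2533, 0.2725, 0.2957]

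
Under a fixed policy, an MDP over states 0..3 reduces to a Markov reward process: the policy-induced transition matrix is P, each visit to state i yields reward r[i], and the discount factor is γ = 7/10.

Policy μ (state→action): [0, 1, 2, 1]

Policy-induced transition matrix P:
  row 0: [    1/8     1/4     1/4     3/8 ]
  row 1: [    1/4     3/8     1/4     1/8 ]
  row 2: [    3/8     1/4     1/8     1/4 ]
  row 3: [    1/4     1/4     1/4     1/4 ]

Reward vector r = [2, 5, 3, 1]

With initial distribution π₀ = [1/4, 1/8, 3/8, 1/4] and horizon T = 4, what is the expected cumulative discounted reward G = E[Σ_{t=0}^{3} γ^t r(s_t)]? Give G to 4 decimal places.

G = 6.7697

t=0: π = [0.2500, 0.1250, 0.3750, 0.2500], E[r] = 2.5000, γ^t·E[r] = 2.500000, running G = 2.500000
t=1: π = [0.2656, 0.2656, 0.2031, 0.2656], E[r] = 2.7344, γ^t·E[r] = 1.914063, running G = 4.414063
t=2: π = [0.2422, 0.2832, 0.2246, 0.2500], E[r] = 2.8242, γ^t·E[r] = 1.383867, running G = 5.797930
t=3: π = [0.2478, 0.2854, 0.2219, 0.2449], E[r] = 2.8333, γ^t·E[r] = 0.971805, running G = 6.769735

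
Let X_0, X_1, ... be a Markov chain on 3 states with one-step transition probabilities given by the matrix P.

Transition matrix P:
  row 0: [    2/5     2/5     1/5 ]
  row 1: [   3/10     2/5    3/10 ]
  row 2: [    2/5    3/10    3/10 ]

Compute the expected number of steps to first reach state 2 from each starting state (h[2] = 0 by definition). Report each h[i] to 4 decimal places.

h = [4.1667, 3.7500, 0.0000]

First-step conditioning: h[2] = 0; for i ≠ 2, h[i] = 1 + Σ_k P[i][k]·h[k].
  h[0] = 1 + 2/5·h[0] + 2/5·h[1]
  h[1] = 1 + 3/10·h[0] + 2/5·h[1]
Solving the 2×2 linear system over states ≠ 2 gives exactly h = [25/6, 15/4, 0] (h[2] = 0 is the target).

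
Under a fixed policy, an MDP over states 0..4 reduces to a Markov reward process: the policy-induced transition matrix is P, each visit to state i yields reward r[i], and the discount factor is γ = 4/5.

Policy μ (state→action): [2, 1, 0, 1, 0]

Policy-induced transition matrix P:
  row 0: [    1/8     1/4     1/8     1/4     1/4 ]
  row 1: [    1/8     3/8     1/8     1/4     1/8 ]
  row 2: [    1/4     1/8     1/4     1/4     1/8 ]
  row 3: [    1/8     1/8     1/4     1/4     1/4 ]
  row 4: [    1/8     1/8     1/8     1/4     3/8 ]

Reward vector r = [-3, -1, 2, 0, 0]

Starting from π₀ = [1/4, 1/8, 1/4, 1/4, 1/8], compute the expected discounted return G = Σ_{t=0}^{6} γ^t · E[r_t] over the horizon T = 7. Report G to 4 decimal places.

G = -1.1949

t=0: π = [0.2500, 0.1250, 0.2500, 0.2500, 0.1250], E[r] = -0.3750, γ^t·E[r] = -0.375000, running G = -0.375000
t=1: π = [0.1563, 0.1875, 0.1875, 0.2500, 0.2188], E[r] = -0.2813, γ^t·E[r] = -0.225000, running G = -0.600000
t=2: π = [0.1484, 0.1914, 0.1797, 0.2500, 0.2305], E[r] = -0.2773, γ^t·E[r] = -0.177500, running G = -0.777500
t=3: π = [0.1475, 0.1914, 0.1787, 0.2500, 0.2324], E[r] = -0.2764, γ^t·E[r] = -0.141500, running G = -0.919000
t=4: π = [0.1473, 0.1913, 0.1786, 0.2500, 0.2328], E[r] = -0.2761, γ^t·E[r] = -0.113100, running G = -1.032100
t=5: π = [0.1473, 0.1912, 0.1786, 0.2500, 0.2329], E[r] = -0.2761, γ^t·E[r] = -0.090460, running G = -1.122560
t=6: π = [0.1473, 0.1912, 0.1786, 0.2500, 0.2329], E[r] = -0.2760, γ^t·E[r] = -0.072364, running G = -1.194924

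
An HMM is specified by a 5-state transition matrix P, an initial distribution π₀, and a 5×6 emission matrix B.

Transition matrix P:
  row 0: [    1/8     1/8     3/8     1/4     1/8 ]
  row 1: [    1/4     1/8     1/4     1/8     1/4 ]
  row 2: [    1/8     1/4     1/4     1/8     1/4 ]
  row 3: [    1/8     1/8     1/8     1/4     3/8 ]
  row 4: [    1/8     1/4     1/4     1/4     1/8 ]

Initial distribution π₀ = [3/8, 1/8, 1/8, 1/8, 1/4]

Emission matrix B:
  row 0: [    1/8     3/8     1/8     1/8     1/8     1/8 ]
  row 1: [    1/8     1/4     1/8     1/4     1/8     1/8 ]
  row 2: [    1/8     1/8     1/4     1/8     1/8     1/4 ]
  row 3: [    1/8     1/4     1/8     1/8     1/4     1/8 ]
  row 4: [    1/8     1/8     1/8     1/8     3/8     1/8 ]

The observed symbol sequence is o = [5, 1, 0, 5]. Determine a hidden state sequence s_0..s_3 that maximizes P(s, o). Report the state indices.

path = [0, 3, 4, 2]

t=0: δ = [4.688e-02, 1.562e-02, 3.125e-02, 1.562e-02, 3.125e-02]  (obs o_0=5)
t=1: δ = [2.197e-03, 1.953e-03, 2.197e-03, 2.930e-03, 9.766e-04]  ψ = [0, 2, 0, 0, 2]  (obs o_1=1)
t=2: δ = [6.104e-05, 6.866e-05, 1.030e-04, 9.155e-05, 1.373e-04]  ψ = [1, 2, 0, 3, 3]  (obs o_2=0)
t=3: δ = [2.146e-06, 4.292e-06, 8.583e-06, 4.292e-06, 4.292e-06]  ψ = [1, 4, 4, 4, 3]  (obs o_3=5)
backtrack: best end state = 2; path = [0, 3, 4, 2]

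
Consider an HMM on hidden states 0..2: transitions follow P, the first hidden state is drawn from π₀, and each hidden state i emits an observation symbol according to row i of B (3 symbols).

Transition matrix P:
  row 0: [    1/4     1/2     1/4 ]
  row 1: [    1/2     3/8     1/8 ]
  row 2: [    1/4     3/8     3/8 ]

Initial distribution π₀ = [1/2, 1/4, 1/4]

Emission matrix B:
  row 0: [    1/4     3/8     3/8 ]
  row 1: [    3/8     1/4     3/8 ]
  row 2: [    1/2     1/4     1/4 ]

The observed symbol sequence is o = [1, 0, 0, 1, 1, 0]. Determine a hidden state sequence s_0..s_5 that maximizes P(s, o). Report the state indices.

path = [0, 1, 0, 1, 0, 1]

t=0: δ = [1.875e-01, 6.250e-02, 6.250e-02]  (obs o_0=1)
t=1: δ = [1.172e-02, 3.516e-02, 2.344e-02]  ψ = [0, 0, 0]  (obs o_1=0)
t=2: δ = [4.395e-03, 4.944e-03, 4.395e-03]  ψ = [1, 1, 2]  (obs o_2=0)
t=3: δ = [9.270e-04, 5.493e-04, 4.120e-04]  ψ = [1, 0, 2]  (obs o_3=1)
t=4: δ = [1.030e-04, 1.159e-04, 5.794e-05]  ψ = [1, 0, 0]  (obs o_4=1)
t=5: δ = [1.448e-05, 1.931e-05, 1.287e-05]  ψ = [1, 0, 0]  (obs o_5=0)
backtrack: best end state = 1; path = [0, 1, 0, 1, 0, 1]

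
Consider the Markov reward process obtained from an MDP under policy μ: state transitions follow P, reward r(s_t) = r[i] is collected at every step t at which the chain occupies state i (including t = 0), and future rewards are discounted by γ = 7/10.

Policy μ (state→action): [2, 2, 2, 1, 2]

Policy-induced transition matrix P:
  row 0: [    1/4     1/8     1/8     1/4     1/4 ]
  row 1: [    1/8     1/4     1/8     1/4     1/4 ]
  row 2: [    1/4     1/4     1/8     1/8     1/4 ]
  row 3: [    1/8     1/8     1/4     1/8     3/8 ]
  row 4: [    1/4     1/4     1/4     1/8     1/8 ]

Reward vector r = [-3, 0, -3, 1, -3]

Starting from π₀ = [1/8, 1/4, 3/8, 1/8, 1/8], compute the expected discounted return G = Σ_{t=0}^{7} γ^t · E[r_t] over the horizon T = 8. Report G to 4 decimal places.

G = -5.3394

t=0: π = [0.1250, 0.2500, 0.3750, 0.1250, 0.1250], E[r] = -1.7500, γ^t·E[r] = -1.750000, running G = -1.750000
t=1: π = [0.2031, 0.2188, 0.1563, 0.1719, 0.2500], E[r] = -1.6563, γ^t·E[r] = -1.159375, running G = -2.909375
t=2: π = [0.2012, 0.2031, 0.1777, 0.1777, 0.2402], E[r] = -1.6797, γ^t·E[r] = -0.823047, running G = -3.732422
t=3: π = [0.2024, 0.2026, 0.1772, 0.1755, 0.2422], E[r] = -1.6899, γ^t·E[r] = -0.579650, running G = -4.312072
t=4: π = [0.2027, 0.2028, 0.1772, 0.1756, 0.2417], E[r] = -1.6892, γ^t·E[r] = -0.405579, running G = -4.717651
t=5: π = [0.2027, 0.2027, 0.1772, 0.1757, 0.2417], E[r] = -1.6891, γ^t·E[r] = -0.283894, running G = -5.001545
t=6: π = [0.2027, 0.2027, 0.1772, 0.1757, 0.2417], E[r] = -1.6892, γ^t·E[r] = -0.198732, running G = -5.200276
t=7: π = [0.2027, 0.2027, 0.1772, 0.1757, 0.2417], E[r] = -1.6892, γ^t·E[r] = -0.139112, running G = -5.339388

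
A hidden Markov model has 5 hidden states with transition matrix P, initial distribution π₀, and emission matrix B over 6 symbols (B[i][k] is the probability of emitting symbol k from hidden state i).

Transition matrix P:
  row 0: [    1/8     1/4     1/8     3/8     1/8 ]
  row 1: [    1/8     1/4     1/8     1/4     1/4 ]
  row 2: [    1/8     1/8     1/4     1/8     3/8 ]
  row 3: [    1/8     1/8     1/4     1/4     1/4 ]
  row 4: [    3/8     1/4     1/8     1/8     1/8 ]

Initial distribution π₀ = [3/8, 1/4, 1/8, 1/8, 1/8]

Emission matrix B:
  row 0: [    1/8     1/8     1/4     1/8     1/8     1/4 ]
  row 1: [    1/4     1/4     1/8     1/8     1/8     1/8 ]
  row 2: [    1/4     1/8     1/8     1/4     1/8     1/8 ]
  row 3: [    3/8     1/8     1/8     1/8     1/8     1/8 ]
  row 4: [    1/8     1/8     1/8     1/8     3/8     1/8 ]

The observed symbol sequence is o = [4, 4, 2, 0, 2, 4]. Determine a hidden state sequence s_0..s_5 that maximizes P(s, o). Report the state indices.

t=0: δ = [4.688e-02, 3.125e-02, 1.562e-02, 1.562e-02, 4.688e-02]  (obs o_0=4)
t=1: δ = [2.197e-03, 1.465e-03, 7.324e-04, 2.197e-03, 2.930e-03]  ψ = [4, 0, 0, 0, 1]  (obs o_1=4)
t=2: δ = [2.747e-04, 9.155e-05, 6.866e-05, 1.030e-04, 6.866e-05]  ψ = [4, 4, 3, 0, 3]  (obs o_2=2)
t=3: δ = [4.292e-06, 1.717e-05, 8.583e-06, 3.862e-05, 4.292e-06]  ψ = [0, 0, 0, 0, 0]  (obs o_3=0)
t=4: δ = [1.207e-06, 6.035e-07, 1.207e-06, 1.207e-06, 1.207e-06]  ψ = [3, 3, 3, 3, 3]  (obs o_4=2)
t=5: δ = [5.658e-08, 3.772e-08, 3.772e-08, 5.658e-08, 1.697e-07]  ψ = [4, 0, 2, 0, 2]  (obs o_5=4)
backtrack: best end state = 4; path = [1, 4, 0, 3, 2, 4]

path = [1, 4, 0, 3, 2, 4]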